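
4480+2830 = 7310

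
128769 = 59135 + 69634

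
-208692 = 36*(-5797)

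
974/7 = 139+1/7 ≈ 139.14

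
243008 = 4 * 60752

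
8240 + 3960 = 12200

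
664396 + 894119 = 1558515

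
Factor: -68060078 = -1 * 2^1 * 17^2 * 117751^1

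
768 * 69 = 52992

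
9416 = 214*44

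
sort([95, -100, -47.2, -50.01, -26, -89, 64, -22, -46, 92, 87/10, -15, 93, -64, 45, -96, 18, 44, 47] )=[-100, -96, -89, -64, -50.01, -47.2, -46, -26, -22, -15, 87/10, 18, 44, 45, 47, 64, 92, 93, 95] 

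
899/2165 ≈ 0.415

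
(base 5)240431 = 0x22a2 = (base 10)8866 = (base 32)8l2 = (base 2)10001010100010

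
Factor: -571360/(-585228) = 2^3*3^(-1)*5^1*7^(-1)*3571^1*6967^(-1) = 142840/146307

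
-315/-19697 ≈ 0.0160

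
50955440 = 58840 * 866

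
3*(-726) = -2178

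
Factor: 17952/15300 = 2^3*3^(-1)*5^(-2)*11^1 = 88/75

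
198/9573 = 66/3191 ≈ 0.0207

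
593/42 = 14 + 5/42 ≈ 14.12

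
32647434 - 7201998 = 25445436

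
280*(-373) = -104440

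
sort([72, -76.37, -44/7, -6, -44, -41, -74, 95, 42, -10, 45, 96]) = [-76.37, -74, -44, -41, -10, -44/7, -6, 42, 45, 72, 95, 96]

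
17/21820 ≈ 0.000779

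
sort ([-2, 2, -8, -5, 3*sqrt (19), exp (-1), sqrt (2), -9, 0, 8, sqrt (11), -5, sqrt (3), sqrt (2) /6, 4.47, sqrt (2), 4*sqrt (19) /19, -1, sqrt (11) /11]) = [-9, -8, -5, -5, -2, -1, 0, sqrt (2) /6, sqrt (11) /11, exp (-1), 4*sqrt (19) /19, sqrt (2), sqrt (2), sqrt (3), 2, sqrt (11), 4.47, 8, 3*sqrt (19)]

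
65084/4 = 16271 = 16271.00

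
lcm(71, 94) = 6674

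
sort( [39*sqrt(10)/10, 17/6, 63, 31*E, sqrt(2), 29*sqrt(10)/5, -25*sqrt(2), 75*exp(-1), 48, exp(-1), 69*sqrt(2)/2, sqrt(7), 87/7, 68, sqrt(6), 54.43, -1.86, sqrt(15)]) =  [-25*sqrt(2), -1.86, exp(-1), sqrt(2), sqrt(6), sqrt(7), 17/6, sqrt(15), 39*sqrt(10)/10, 87/7, 29*sqrt(10)/5, 75*exp(-1), 48, 69*sqrt(2)/2, 54.43, 63, 68, 31*E]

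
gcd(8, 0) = 8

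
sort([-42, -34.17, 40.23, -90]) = [-90, -42, -34.17, 40.23]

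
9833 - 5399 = 4434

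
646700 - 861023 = -214323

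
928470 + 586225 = 1514695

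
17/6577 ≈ 0.00258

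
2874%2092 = 782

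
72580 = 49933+22647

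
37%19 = 18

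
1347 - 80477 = -79130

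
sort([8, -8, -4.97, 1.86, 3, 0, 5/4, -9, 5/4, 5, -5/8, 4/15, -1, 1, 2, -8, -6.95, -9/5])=[-9, -8, -8, -6.95, -4.97, -9/5, -1, -5/8, 0, 4/15, 1, 5/4, 5/4, 1.86, 2, 3, 5, 8]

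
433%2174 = 433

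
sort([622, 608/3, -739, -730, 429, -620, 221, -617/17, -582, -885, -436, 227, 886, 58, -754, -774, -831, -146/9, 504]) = [-885, -831, -774, -754, -739, -730, -620, -582, -436, -617/17, -146/9, 58, 608/3, 221, 227, 429, 504, 622, 886]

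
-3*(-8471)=25413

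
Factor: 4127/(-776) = -1*2^(-3)*97^(-1)*4127^1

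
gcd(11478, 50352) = 6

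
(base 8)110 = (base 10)72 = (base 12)60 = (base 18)40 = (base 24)30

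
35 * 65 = 2275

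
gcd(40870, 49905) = 5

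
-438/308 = -219/154 ≈ -1.42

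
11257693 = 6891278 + 4366415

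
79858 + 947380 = 1027238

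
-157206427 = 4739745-161946172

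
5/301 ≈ 0.0166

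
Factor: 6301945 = 5^1 * 13^1 * 96953^1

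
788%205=173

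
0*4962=0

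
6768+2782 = 9550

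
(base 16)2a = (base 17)28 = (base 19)24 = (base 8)52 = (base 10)42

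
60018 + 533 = 60551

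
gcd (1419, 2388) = 3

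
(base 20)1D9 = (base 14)35B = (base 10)669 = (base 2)1010011101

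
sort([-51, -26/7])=[-51, -26/7]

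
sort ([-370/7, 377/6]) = [-370/7, 377/6]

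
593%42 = 5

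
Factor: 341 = 11^1*31^1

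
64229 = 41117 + 23112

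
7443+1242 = 8685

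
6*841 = 5046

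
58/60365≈0.000961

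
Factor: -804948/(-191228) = 3^1*47807^(-1)*67079^1 = 201237/47807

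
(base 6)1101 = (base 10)253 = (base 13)166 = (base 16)fd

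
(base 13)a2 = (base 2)10000100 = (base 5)1012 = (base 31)48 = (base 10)132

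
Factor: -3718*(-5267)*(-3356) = -1*2^3*11^1*13^2*23^1*229^1*839^1 = -65719561336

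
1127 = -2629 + 3756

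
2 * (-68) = -136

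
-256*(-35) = 8960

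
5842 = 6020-178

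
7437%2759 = 1919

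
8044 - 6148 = 1896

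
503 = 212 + 291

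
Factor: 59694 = 2^1 * 3^1 * 9949^1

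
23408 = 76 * 308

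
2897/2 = 1448 + 1/2 = 1448.50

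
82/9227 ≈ 0.00889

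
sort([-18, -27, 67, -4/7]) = [-27, -18, -4/7, 67]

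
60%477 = 60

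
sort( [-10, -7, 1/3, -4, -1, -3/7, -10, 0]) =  [-10, -10, -7, -4, -1, -3/7, 0, 1/3]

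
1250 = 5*250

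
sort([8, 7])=[7, 8]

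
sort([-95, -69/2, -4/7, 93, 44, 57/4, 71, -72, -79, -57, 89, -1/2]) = [-95, -79, -72, -57, -69/2, -4/7, -1/2, 57/4, 44, 71, 89, 93]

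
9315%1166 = 1153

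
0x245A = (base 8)22132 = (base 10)9306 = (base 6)111030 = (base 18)1AD0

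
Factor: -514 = -1 * 2^1 * 257^1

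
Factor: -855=-1 * 3^2 * 5^1 * 19^1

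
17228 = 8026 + 9202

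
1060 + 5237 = 6297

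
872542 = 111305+761237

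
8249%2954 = 2341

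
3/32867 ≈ 0.0000913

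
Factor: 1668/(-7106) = -1*2^1*3^1*11^(-1)*17^(-1)*19^(-1)*139^1 = -834/3553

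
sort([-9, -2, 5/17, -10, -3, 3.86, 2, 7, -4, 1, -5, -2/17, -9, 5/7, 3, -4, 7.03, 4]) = [-10, -9, -9, -5, -4, -4, -3, -2, -2/17, 5/17, 5/7, 1, 2, 3, 3.86, 4, 7, 7.03]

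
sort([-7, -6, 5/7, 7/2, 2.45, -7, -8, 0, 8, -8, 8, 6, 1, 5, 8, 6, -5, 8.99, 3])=[-8, -8, -7, -7, -6, -5, 0, 5/7, 1, 2.45, 3, 7/2, 5, 6, 6, 8, 8, 8, 8.99]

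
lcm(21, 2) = 42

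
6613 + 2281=8894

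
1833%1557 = 276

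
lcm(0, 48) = 0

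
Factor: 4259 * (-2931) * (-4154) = 2^1 * 3^1 * 31^1 * 67^1 * 977^1 * 4259^1 = 51854917866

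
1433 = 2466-1033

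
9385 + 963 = 10348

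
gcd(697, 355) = 1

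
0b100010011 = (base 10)275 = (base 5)2100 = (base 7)542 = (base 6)1135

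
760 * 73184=55619840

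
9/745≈0.0121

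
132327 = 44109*3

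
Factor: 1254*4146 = 2^2*3^2*11^1*19^1*691^1 = 5199084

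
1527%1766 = 1527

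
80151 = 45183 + 34968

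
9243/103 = 89+76/103 ≈ 89.74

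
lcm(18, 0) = 0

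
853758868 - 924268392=-70509524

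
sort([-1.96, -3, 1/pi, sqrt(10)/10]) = [-3, -1.96, sqrt(10)/10, 1/pi]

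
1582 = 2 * 791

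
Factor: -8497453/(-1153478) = 2^(-1)*89^1*307^1*311^1*576739^(-1)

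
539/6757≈0.0798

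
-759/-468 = 1+97/156 ≈ 1.62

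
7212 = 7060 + 152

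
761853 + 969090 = 1730943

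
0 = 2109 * 0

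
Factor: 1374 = 2^1*3^1*229^1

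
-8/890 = -4/445 ≈ -0.00899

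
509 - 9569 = -9060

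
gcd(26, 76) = 2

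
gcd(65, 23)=1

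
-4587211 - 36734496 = -41321707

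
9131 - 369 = 8762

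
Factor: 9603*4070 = 2^1*3^2*5^1*11^2*37^1*97^1 = 39084210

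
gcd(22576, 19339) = 83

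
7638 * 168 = 1283184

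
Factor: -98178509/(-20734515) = 3^(-3) * 5^(-1) * 11^1 * 13^1 * 153589^(-1) * 686563^1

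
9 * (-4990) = -44910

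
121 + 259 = 380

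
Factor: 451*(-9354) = -1*2^1*3^1*11^1*41^1*1559^1 = -4218654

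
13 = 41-28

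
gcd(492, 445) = 1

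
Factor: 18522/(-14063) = -1 * 2^1 * 3^3 * 41^(-1) = -54/41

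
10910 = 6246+4664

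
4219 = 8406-4187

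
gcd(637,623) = 7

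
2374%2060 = 314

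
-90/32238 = -5/1791 ≈ -0.00279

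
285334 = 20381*14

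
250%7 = 5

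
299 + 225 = 524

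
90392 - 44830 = 45562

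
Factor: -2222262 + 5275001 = 3052739^1 = 3052739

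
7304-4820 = 2484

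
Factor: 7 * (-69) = -1 * 3^1 * 7^1 * 23^1 = -483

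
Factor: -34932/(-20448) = 2^(-3)*3^(-1)*41^1 = 41/24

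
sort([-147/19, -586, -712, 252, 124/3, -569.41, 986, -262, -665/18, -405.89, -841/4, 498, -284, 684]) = [-712, -586, -569.41, -405.89, -284, -262, -841/4, -665/18, -147/19, 124/3, 252, 498, 684, 986]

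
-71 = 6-77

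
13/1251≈0.0104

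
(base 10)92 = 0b1011100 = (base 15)62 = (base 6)232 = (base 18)52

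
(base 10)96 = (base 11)88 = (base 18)56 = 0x60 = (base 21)4c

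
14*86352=1208928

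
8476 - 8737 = -261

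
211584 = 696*304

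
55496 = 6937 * 8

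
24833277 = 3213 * 7729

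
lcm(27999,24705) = 419985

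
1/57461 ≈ 0.0000174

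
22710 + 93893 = 116603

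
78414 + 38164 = 116578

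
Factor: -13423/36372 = -1 * 2^(-2) * 3^(-1) * 7^(-1) * 31^1 = -31/84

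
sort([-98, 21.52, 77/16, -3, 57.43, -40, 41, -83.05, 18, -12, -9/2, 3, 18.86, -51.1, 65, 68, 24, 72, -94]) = [-98, -94, -83.05, -51.1, -40, -12, -9/2, -3, 3, 77/16, 18, 18.86, 21.52, 24, 41, 57.43, 65, 68, 72]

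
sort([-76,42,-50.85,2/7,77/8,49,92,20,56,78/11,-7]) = [-76,-50.85,-7,2/7,78/11,77/8,20,42,49,56,92]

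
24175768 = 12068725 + 12107043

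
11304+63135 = 74439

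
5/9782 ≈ 0.000511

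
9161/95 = 96 + 41/95 ≈ 96.43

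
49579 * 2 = 99158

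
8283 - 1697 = 6586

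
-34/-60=17/30 ≈ 0.567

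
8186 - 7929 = 257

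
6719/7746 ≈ 0.867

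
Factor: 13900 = 2^2*5^2*139^1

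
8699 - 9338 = -639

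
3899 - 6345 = -2446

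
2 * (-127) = -254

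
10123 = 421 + 9702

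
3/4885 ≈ 0.000614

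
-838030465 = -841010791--2980326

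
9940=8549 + 1391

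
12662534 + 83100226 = 95762760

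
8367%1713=1515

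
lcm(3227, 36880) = 258160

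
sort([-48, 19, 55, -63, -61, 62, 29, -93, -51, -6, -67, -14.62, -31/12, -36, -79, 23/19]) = [-93, -79, -67, -63, -61, -51, -48, -36, -14.62, -6, -31/12, 23/19, 19, 29, 55, 62]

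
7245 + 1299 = 8544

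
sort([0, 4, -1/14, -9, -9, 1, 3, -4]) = [-9, -9, -4, -1/14, 0, 1, 3, 4]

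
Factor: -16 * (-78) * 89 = 2^5 * 3^1 * 13^1 * 89^1 = 111072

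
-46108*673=-31030684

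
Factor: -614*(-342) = 2^2*3^2*19^1*307^1 = 209988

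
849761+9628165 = 10477926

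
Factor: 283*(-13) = -1*13^1*283^1 = -3679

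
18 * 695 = 12510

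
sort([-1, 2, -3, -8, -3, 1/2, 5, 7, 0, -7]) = [-8, -7, -3, -3, -1, 0, 1/2, 2, 5, 7]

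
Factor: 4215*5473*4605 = 3^2*5^2*13^1*281^1*307^1*421^1 = 106231340475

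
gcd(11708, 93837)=1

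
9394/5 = 1878 + 4/5 = 1878.80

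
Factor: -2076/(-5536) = 2^(-3) * 3^1 = 3/8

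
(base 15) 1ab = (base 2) 110000010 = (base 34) bc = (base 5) 3021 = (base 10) 386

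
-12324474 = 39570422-51894896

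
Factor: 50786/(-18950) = -1*5^(-2)*67^1 = -67/25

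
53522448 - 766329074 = -712806626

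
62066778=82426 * 753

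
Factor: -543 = -1*3^1*181^1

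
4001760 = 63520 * 63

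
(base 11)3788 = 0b1001101001000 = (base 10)4936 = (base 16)1348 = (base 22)a48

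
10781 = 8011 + 2770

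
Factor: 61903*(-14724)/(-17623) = 2^2*3^2*103^1*409^1*601^1*17623^(-1) = 911459772/17623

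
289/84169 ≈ 0.00343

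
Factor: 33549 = 3^1 * 53^1 * 211^1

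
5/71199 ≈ 0.0000702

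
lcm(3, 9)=9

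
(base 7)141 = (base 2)1001110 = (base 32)2e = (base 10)78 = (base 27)2o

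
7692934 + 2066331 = 9759265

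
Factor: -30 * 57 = -1 * 2^1 * 3^2 * 5^1 * 19^1 = -1710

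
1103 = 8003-6900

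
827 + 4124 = 4951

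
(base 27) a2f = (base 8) 16277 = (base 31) 7kc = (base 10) 7359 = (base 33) 6p0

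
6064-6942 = -878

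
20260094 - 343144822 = -322884728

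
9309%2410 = 2079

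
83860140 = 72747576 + 11112564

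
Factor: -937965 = -1 * 3^1 * 5^1 * 7^1 * 8933^1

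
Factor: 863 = 863^1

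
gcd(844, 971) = 1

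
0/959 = 0 = 0.00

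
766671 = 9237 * 83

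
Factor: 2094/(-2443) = -1*2^1*3^1*7^(-1) = -6/7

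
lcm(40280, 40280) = 40280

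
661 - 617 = 44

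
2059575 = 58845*35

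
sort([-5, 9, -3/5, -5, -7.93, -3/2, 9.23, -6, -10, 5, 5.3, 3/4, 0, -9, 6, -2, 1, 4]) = [-10, -9, -7.93, -6, -5, -5, -2, -3/2, -3/5, 0, 3/4, 1, 4, 5, 5.3, 6, 9, 9.23]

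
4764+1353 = 6117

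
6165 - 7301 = -1136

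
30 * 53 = 1590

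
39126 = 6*6521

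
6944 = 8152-1208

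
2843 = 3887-1044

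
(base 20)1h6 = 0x2ea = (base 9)1018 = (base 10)746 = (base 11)619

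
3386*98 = 331828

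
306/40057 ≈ 0.00764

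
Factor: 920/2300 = 2^1*5^(-1) = 2/5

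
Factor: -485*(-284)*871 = 2^2*5^1*13^1*67^1*71^1*97^1 = 119971540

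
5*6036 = 30180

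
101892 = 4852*21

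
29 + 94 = 123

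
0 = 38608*0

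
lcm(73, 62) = 4526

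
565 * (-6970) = -3938050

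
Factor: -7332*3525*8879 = -1*2^2*3^2*5^2*13^2*47^2*683^1 = -229480418700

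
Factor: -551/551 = -1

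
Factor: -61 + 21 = -1 * 2^3 * 5^1 = -40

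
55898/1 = 55898 = 55898.00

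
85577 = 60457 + 25120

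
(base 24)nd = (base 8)1065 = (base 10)565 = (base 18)1d7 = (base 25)mf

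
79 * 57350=4530650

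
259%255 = 4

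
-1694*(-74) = 125356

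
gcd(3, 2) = 1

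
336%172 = 164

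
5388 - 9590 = -4202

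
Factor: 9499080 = 2^3*3^1*5^1*79159^1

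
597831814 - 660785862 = -62954048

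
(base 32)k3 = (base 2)1010000011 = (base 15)2cd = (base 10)643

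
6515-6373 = 142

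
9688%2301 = 484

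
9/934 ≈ 0.00964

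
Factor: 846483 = 3^1*11^1*113^1*227^1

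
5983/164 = 36 + 79/164 ≈ 36.48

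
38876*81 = 3148956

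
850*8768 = 7452800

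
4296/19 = 226+2/19 ≈ 226.11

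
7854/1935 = 4 + 38/645 ≈ 4.06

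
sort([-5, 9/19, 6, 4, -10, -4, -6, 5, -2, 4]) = [-10, -6, -5, -4, -2, 9/19, 4, 4, 5, 6]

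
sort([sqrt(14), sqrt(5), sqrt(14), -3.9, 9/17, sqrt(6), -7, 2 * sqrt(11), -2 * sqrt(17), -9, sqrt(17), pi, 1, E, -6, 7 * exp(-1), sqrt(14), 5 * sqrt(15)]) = [-9, -2 * sqrt(17), -7, -6, -3.9, 9/17, 1, sqrt(5), sqrt(6), 7 * exp(-1), E, pi, sqrt(14), sqrt(14), sqrt(14), sqrt(17), 2 * sqrt(11), 5 * sqrt(15)]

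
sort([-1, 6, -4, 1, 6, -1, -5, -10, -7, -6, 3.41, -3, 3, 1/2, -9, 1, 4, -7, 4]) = [-10, -9, -7, -7, -6, -5, -4, -3, -1, -1, 1/2, 1, 1, 3, 3.41, 4, 4, 6, 6]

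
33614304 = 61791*544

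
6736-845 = 5891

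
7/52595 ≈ 0.000133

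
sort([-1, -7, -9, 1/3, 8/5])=[-9, -7, -1, 1/3, 8/5]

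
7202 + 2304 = 9506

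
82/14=5 + 6/7 ≈ 5.86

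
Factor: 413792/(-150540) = -1 * 2^3 * 3^(-1) * 5^(-1) * 13^(-1) * 67^1 = -536/195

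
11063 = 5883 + 5180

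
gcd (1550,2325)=775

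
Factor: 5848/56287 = 2^3*7^(-1)*11^(-1) = 8/77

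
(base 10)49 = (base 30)1j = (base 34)1f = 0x31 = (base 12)41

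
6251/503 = 12 + 215/503 ≈ 12.43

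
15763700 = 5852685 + 9911015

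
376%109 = 49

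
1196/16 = 299/4 = 74.75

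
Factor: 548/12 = 3^(-1)*137^1 = 137/3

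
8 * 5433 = 43464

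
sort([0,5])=[0,5]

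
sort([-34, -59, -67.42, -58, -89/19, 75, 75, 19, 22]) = [-67.42, -59, -58, -34, -89/19, 19, 22, 75, 75]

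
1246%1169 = 77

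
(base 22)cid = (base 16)1849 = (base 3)22112021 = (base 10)6217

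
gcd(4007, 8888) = 1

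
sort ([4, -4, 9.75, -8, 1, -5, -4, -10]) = [-10, -8, -5, -4, -4, 1, 4, 9.75]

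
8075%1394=1105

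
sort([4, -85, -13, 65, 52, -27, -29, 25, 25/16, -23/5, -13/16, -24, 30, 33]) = [-85, -29, -27, -24, -13, -23/5, -13/16, 25/16, 4, 25, 30, 33, 52, 65]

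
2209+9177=11386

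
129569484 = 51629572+77939912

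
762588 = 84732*9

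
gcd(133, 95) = 19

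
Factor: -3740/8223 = -1 * 2^2 * 3^(-1) * 5^1 * 11^1 * 17^1 * 2741^(-1)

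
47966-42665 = 5301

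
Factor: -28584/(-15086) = 2^2 * 3^2 * 19^(-1) = 36/19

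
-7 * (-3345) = 23415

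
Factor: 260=2^2 * 5^1 * 13^1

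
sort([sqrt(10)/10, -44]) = [-44, sqrt(10)/10]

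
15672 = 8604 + 7068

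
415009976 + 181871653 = 596881629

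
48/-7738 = -24/3869 ≈ -0.00620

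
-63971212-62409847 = -126381059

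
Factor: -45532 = -1 * 2^2 * 11383^1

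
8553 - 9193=-640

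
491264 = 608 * 808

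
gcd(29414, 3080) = 154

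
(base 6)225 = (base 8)131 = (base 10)89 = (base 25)3e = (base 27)38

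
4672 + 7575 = 12247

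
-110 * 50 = -5500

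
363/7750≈0.0468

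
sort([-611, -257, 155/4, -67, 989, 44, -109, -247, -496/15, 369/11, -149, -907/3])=[-611, -907/3, -257, -247, -149, -109, -67, -496/15, 369/11, 155/4, 44, 989]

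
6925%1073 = 487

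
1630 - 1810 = -180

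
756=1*756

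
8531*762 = 6500622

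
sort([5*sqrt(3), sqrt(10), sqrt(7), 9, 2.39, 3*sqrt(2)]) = [2.39, sqrt(7), sqrt(10), 3*sqrt(2), 5*sqrt(3), 9]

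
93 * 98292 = 9141156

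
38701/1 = 38701 = 38701.00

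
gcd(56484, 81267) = 3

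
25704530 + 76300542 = 102005072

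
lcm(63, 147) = 441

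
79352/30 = 2645 + 1/15 ≈ 2645.07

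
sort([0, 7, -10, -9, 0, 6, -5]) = [-10, -9, -5, 0, 0, 6, 7]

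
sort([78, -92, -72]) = [-92, -72, 78]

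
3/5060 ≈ 0.000593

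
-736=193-929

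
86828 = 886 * 98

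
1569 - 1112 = 457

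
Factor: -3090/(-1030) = 3^1 = 3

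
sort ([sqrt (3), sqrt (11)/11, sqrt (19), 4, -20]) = [-20, sqrt (11)/11, sqrt (3), 4, sqrt (19)]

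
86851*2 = 173702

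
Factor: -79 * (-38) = 2^1 * 19^1 * 79^1 = 3002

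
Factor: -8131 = -1*47^1*173^1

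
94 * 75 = 7050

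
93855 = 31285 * 3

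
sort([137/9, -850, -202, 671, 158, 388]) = [-850, -202, 137/9, 158, 388, 671]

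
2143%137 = 88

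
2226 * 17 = 37842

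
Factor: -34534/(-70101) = 2^1 * 3^(-2) * 31^1 * 557^1 * 7789^(-1)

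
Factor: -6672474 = -1*2^1*3^2*370693^1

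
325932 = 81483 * 4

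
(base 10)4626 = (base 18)e50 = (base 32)4gi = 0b1001000010010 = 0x1212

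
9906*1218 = 12065508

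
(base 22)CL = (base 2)100011101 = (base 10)285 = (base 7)555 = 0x11D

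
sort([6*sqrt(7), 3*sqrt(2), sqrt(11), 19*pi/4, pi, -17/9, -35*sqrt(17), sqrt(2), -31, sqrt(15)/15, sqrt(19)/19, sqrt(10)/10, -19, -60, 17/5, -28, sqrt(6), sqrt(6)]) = [-35*sqrt(17), -60, -31, -28, -19, -17/9, sqrt(19)/19, sqrt(15)/15, sqrt(10)/10, sqrt(2), sqrt(6), sqrt(6), pi, sqrt(11), 17/5, 3*sqrt(2), 19*pi/4, 6*sqrt(7)]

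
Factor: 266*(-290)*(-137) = 2^2*5^1*7^1*19^1*29^1*137^1 = 10568180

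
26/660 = 13/330 ≈ 0.0394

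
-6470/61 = -106 - 4/61 ≈ -106.07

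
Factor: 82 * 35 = 2^1 * 5^1 * 7^1 * 41^1 = 2870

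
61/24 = 2 + 13/24 ≈ 2.54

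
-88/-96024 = 11/12003 ≈ 0.000916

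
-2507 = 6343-8850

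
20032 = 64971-44939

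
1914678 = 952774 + 961904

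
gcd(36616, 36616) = 36616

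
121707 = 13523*9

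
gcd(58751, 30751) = 7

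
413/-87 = -4 - 65/87 ≈ -4.75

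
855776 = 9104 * 94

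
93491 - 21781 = 71710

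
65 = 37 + 28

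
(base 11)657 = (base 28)104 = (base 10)788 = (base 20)1j8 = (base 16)314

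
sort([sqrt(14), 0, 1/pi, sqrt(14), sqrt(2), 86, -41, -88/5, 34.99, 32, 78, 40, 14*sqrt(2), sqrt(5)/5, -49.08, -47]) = [-49.08, -47, -41, -88/5, 0, 1/pi, sqrt(5)/5, sqrt(2), sqrt(14), sqrt(14), 14*sqrt(2), 32, 34.99, 40, 78, 86]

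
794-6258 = -5464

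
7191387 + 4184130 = 11375517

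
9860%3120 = 500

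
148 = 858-710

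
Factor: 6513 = 3^1 * 13^1 * 167^1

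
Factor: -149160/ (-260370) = 2^2 * 3^ (-1) * 113^1 * 263^ (-1) = 452/789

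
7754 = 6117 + 1637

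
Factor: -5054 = -1*2^1*7^1*19^2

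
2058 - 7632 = -5574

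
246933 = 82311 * 3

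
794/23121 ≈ 0.0343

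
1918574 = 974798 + 943776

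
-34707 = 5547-40254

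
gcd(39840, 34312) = 8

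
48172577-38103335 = 10069242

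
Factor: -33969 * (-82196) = 2^2 * 3^1 * 13^2 * 67^1 * 20549^1 = 2792115924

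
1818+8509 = 10327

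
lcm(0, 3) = 0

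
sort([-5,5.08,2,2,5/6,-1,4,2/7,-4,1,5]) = [-5,-4,-1,2/7,5/6,1,2,2,4,5,5.08]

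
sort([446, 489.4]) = [446, 489.4]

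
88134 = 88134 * 1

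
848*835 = 708080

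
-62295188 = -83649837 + 21354649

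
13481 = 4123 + 9358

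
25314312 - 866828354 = -841514042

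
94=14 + 80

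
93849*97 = 9103353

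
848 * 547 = 463856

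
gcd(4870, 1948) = 974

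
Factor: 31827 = 3^1 * 103^2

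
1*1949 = 1949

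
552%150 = 102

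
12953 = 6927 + 6026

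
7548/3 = 2516 = 2516.00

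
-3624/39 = -92 - 12/13 ≈ -92.92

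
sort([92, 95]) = [92, 95]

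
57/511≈0.112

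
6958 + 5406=12364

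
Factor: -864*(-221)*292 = 2^7*3^3*13^1*17^1*73^1 = 55755648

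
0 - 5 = -5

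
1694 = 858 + 836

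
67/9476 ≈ 0.00707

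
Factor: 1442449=1087^1 * 1327^1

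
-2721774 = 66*(-41239)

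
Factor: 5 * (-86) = -1 * 2^1 * 5^1 * 43^1 = -430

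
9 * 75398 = 678582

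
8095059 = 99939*81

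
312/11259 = 104/3753 ≈ 0.0277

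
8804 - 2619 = 6185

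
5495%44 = 39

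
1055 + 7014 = 8069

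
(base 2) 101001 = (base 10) 41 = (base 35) 16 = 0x29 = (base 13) 32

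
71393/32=2231+1/32 ≈ 2231.03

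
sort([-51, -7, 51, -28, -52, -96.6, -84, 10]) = [-96.6, -84, -52, -51, -28, -7, 10, 51]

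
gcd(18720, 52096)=32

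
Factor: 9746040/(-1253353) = -1 * 2^3 * 3^1 * 5^1 * 241^1 * 337^1 * 379^(-1) * 3307^(-1)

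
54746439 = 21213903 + 33532536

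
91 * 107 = 9737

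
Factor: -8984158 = -1*2^1*1223^1*3673^1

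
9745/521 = 18 + 367/521 ≈ 18.70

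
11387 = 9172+2215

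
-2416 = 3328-5744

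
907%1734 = 907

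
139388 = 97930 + 41458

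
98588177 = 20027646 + 78560531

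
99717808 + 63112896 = 162830704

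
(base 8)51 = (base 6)105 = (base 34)17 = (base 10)41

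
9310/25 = 1862/5 = 372.40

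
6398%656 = 494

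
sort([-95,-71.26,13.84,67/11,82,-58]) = [-95,-71.26,-58,67/11,13.84,82]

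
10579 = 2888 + 7691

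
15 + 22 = 37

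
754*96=72384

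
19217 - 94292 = -75075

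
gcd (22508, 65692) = 4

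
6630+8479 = 15109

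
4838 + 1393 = 6231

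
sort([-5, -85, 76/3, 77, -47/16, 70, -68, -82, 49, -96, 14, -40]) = [-96, -85, -82, -68, -40, -5, -47/16, 14, 76/3, 49, 70, 77]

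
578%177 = 47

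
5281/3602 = 1 + 1679/3602 ≈ 1.47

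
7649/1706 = 4+825/1706 ≈ 4.48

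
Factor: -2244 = -1*2^2*3^1*11^1*17^1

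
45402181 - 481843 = 44920338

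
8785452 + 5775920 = 14561372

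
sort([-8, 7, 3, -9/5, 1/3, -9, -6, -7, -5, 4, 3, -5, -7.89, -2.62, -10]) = [-10, -9, -8, -7.89, -7, -6, -5, -5, -2.62, -9/5, 1/3, 3, 3, 4, 7]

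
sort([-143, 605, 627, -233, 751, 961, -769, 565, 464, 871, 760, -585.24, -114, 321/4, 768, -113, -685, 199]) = [-769, -685, -585.24, -233, -143, -114, -113, 321/4, 199, 464, 565, 605, 627, 751, 760, 768, 871, 961]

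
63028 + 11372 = 74400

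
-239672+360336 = 120664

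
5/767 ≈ 0.00652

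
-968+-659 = -1627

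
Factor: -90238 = -1*2^1*45119^1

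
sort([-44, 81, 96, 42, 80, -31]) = [-44, -31, 42, 80, 81, 96]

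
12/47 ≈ 0.255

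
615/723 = 205/241 ≈ 0.851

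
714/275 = 2 + 164/275 ≈ 2.60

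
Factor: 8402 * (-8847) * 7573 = -1 * 2^1 * 3^2 * 983^1 * 4201^1 * 7573^1 = -562919977062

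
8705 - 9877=-1172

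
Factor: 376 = 2^3*47^1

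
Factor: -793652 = -1*2^2*198413^1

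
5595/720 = 7 + 37/48≈7.77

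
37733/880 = 42+773/880 ≈ 42.88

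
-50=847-897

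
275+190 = 465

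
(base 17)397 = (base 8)2003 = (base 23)1lf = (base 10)1027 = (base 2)10000000011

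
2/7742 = 1/3871≈0.000258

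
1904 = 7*272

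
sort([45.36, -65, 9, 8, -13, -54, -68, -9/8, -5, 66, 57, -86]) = [-86, -68, -65, -54, -13, -5, -9/8, 8, 9, 45.36, 57, 66]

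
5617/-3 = -1872 - 1/3 ≈ -1872.33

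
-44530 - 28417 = -72947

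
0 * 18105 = 0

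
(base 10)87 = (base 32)2n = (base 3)10020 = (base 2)1010111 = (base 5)322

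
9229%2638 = 1315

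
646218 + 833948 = 1480166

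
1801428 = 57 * 31604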